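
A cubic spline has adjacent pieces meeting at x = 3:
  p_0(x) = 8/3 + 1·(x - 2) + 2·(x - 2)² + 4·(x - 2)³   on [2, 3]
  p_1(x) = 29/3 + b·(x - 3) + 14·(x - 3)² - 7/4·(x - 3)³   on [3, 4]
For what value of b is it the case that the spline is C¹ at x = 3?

17

p_0'(x) = 1 + 4·(x - 2) + 12·(x - 2)², so p_0'(3) = 17. On the right, p_1'(3) = b, so b = 17.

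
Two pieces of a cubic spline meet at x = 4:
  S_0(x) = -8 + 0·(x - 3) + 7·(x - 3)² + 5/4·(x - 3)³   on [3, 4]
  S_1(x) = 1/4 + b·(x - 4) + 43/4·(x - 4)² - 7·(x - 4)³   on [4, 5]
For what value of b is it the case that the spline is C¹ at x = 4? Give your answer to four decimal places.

17.7500

S_0'(x) = 0 + 14·(x - 3) + 15/4·(x - 3)², so S_0'(4) = 71/4. On the right, S_1'(4) = b, so b = 71/4.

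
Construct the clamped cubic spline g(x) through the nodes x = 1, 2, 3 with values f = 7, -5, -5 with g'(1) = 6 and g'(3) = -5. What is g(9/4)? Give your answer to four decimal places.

-6.0664

With m_i denoting the second derivative at x_i, h_i = 1, 1, and Δ_i = (y_(i+1) − y_i)/h_i = -12, 0:
  1·m_0 + 4·m_1 + 1·m_2 = 6(Δ_1 - Δ_0) = 72
Clamped end conditions give two more equations: 2h_0·m_0 + h_0·m_1 = 6(Δ_0 - g'(1)) = -108 and h_1·m_1 + 2h_1·m_2 = 6(g'(3) - Δ_1) = -30.
Solving: m_0 = -155/2, m_1 = 47, m_2 = -77/2.
On [2, 3], g(x) = -5 - 37/4·(x - 2) + 47/2·(x - 2)² - 57/4·(x - 2)³.
With (x - 2) = 1/4: g(9/4) = -1553/256.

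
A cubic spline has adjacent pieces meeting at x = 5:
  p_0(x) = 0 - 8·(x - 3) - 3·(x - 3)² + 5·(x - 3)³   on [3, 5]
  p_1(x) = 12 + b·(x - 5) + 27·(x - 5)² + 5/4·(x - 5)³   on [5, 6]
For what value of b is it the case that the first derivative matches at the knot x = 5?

p_0'(x) = -8 - 6·(x - 3) + 15·(x - 3)², so p_0'(5) = 40. On the right, p_1'(5) = b, so b = 40.

40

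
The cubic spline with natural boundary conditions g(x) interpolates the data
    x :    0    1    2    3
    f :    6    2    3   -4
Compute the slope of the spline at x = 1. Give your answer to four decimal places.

With M_i denoting the second derivative at x_i, h_i = 1, 1, 1, and Δ_i = (y_(i+1) − y_i)/h_i = -4, 1, -7:
  1·M_0 + 4·M_1 + 1·M_2 = 6(Δ_1 - Δ_0) = 30
  1·M_1 + 4·M_2 + 1·M_3 = 6(Δ_2 - Δ_1) = -48
Natural end conditions: M_0 = M_3 = 0.
Hence M_0 = 0, M_1 = 56/5, M_2 = -74/5, M_3 = 0.
On [1, 2], g'(x) = b_1 + 2c_1·(x - 1) + 3d_1·(x - 1)² with b_1 = Δ_1 - h_1(2M_1 + M_2)/6 = -4/15, c_1 = M_1/2 = 28/5, d_1 = (M_2 - M_1)/(6h_1) = -13/3. So g'(1) = -4/15.

-0.2667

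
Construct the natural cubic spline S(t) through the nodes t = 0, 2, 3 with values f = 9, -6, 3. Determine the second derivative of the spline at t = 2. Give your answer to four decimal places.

16.5000

Write m_i for S''(x_i). With h_i = 2, 1 and divided differences Δ_i = -15/2, 9, the continuity of S' gives the tridiagonal system
  2·m_0 + 6·m_1 + 1·m_2 = 6(Δ_1 - Δ_0) = 99
Natural end conditions: m_0 = m_2 = 0.
Solving the tridiagonal system: m_0 = 0, m_1 = 33/2, m_2 = 0.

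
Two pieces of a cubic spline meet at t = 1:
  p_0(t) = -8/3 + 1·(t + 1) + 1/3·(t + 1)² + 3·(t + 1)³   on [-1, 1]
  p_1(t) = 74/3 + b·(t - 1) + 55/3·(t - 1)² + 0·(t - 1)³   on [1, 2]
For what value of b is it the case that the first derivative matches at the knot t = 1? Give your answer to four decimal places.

p_0'(t) = 1 + 2/3·(t + 1) + 9·(t + 1)², so p_0'(1) = 115/3. On the right, p_1'(1) = b, so b = 115/3.

38.3333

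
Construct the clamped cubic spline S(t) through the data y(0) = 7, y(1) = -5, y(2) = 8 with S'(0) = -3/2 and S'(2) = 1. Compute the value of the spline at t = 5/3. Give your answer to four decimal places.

Write m_i for S''(x_i). With h_i = 1, 1 and divided differences Δ_i = -12, 13, the continuity of S' gives the tridiagonal system
  1·m_0 + 4·m_1 + 1·m_2 = 6(Δ_1 - Δ_0) = 150
Clamped end conditions give two more equations: 2h_0·m_0 + h_0·m_1 = 6(Δ_0 - S'(0)) = -63 and h_1·m_1 + 2h_1·m_2 = 6(S'(2) - Δ_1) = -72.
Hence m_0 = -271/4, m_1 = 145/2, m_2 = -289/4.
On [1, 2], S(t) = -5 + 7/8·(t - 1) + 145/4·(t - 1)² - 193/8·(t - 1)³.
With (t - 1) = 2/3: S(5/3) = 491/108.

4.5463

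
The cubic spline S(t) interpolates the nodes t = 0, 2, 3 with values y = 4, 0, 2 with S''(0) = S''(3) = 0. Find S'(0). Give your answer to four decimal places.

-3.3333

Write M_i for S''(x_i). With h_i = 2, 1 and divided differences Δ_i = -2, 2, the continuity of S' gives the tridiagonal system
  2·M_0 + 6·M_1 + 1·M_2 = 6(Δ_1 - Δ_0) = 24
Natural end conditions: M_0 = M_2 = 0.
Solving: M_0 = 0, M_1 = 4, M_2 = 0.
On [0, 2], S'(t) = b_0 + 2c_0·t + 3d_0·t² with b_0 = Δ_0 - h_0(2M_0 + M_1)/6 = -10/3, c_0 = M_0/2 = 0, d_0 = (M_1 - M_0)/(6h_0) = 1/3. So S'(0) = -10/3.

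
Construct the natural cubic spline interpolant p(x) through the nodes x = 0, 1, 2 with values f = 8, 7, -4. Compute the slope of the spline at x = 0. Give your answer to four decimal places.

1.5000

Let σ_i = p''(x_i). Step sizes h_i = 1, 1; slopes of the chords Δ_i = (y_(i+1) - y_i)/h_i = -1, -11.
  1·σ_0 + 4·σ_1 + 1·σ_2 = 6(Δ_1 - Δ_0) = -60
Natural end conditions: σ_0 = σ_2 = 0.
Solving: σ_0 = 0, σ_1 = -15, σ_2 = 0.
On [0, 1], p'(x) = b_0 + 2c_0·x + 3d_0·x² with b_0 = Δ_0 - h_0(2σ_0 + σ_1)/6 = 3/2, c_0 = σ_0/2 = 0, d_0 = (σ_1 - σ_0)/(6h_0) = -5/2. So p'(0) = 3/2.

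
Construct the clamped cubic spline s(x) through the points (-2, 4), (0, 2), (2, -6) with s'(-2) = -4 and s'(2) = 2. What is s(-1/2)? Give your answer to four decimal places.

Put M_i = s'' at the i-th knot. Here h = (2, 2) and Δ = (-1, -4), so the interior equations h_(i-1)·M_(i-1) + 2(h_(i-1)+h_i)·M_i + h_i·M_(i+1) = 6(Δ_i − Δ_(i-1)) read
  2·M_0 + 8·M_1 + 2·M_2 = 6(Δ_1 - Δ_0) = -18
Clamped end conditions give two more equations: 2h_0·M_0 + h_0·M_1 = 6(Δ_0 - s'(-2)) = 18 and h_1·M_1 + 2h_1·M_2 = 6(s'(2) - Δ_1) = 36.
Hence M_0 = 33/4, M_1 = -15/2, M_2 = 51/4.
On [-2, 0], s(x) = 4 - 4·(x + 2) + 33/8·(x + 2)² - 21/16·(x + 2)³.
With (x + 2) = 3/2: s(-1/2) = 365/128.

2.8516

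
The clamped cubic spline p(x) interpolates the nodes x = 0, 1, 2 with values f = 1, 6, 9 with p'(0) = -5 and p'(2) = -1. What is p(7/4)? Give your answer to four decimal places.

9.0234

Write M_i for p''(x_i). With h_i = 1, 1 and divided differences Δ_i = 5, 3, the continuity of p' gives the tridiagonal system
  1·M_0 + 4·M_1 + 1·M_2 = 6(Δ_1 - Δ_0) = -12
Clamped end conditions give two more equations: 2h_0·M_0 + h_0·M_1 = 6(Δ_0 - p'(0)) = 60 and h_1·M_1 + 2h_1·M_2 = 6(p'(2) - Δ_1) = -24.
Forward elimination and back-substitution give M_0 = 35, M_1 = -10, M_2 = -7.
On [1, 2], p(x) = 6 + 15/2·(x - 1) - 5·(x - 1)² + 1/2·(x - 1)³.
With (x - 1) = 3/4: p(7/4) = 1155/128.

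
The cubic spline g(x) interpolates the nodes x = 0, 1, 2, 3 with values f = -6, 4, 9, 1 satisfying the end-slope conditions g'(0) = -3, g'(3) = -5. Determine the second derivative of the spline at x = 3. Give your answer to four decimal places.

19.4667

With m_i denoting the second derivative at x_i, h_i = 1, 1, 1, and Δ_i = (y_(i+1) − y_i)/h_i = 10, 5, -8:
  1·m_0 + 4·m_1 + 1·m_2 = 6(Δ_1 - Δ_0) = -30
  1·m_1 + 4·m_2 + 1·m_3 = 6(Δ_2 - Δ_1) = -78
Clamped end conditions give two more equations: 2h_0·m_0 + h_0·m_1 = 6(Δ_0 - g'(0)) = 78 and h_2·m_2 + 2h_2·m_3 = 6(g'(3) - Δ_2) = 18.
Forward elimination and back-substitution give m_0 = 688/15, m_1 = -206/15, m_2 = -314/15, m_3 = 292/15.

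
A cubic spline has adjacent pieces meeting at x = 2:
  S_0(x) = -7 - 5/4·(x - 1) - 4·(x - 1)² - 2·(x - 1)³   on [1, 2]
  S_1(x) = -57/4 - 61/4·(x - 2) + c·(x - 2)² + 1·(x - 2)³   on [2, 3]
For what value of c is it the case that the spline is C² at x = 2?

S_0''(x) = -8 - 12·(x - 1), so S_0''(2) = -20. On the right, S_1''(2) = 2c, so c = -10.

-10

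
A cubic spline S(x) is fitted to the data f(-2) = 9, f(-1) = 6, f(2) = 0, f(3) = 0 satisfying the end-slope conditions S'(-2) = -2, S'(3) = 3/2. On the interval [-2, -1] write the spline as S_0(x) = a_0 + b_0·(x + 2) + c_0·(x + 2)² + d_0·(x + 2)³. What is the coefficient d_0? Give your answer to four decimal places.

Write σ_i for S''(x_i). With h_i = 1, 3, 1 and divided differences Δ_i = -3, -2, 0, the continuity of S' gives the tridiagonal system
  1·σ_0 + 8·σ_1 + 3·σ_2 = 6(Δ_1 - Δ_0) = 6
  3·σ_1 + 8·σ_2 + 1·σ_3 = 6(Δ_2 - Δ_1) = 12
Clamped end conditions give two more equations: 2h_0·σ_0 + h_0·σ_1 = 6(Δ_0 - S'(-2)) = -6 and h_2·σ_2 + 2h_2·σ_3 = 6(S'(3) - Δ_2) = 9.
Solving: σ_0 = -73/21, σ_1 = 20/21, σ_2 = 13/21, σ_3 = 88/21.
On [-2, -1], with S_0(x) = a_0 + b_0·(x + 2) + c_0·(x + 2)² + d_0·(x + 2)³: c_0 = σ_0/2 = -73/42, d_0 = (σ_1 - σ_0)/(6h_0) = 31/42, b_0 = Δ_0 - h_0(2σ_0 + σ_1)/6 = -2.

0.7381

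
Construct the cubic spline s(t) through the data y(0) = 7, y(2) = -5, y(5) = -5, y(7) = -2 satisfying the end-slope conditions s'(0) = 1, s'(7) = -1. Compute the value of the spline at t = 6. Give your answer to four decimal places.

-2.5234

Write m_i for s''(x_i). With h_i = 2, 3, 2 and divided differences Δ_i = -6, 0, 3/2, the continuity of s' gives the tridiagonal system
  2·m_0 + 10·m_1 + 3·m_2 = 6(Δ_1 - Δ_0) = 36
  3·m_1 + 10·m_2 + 2·m_3 = 6(Δ_2 - Δ_1) = 9
Clamped end conditions give two more equations: 2h_0·m_0 + h_0·m_1 = 6(Δ_0 - s'(0)) = -42 and h_2·m_2 + 2h_2·m_3 = 6(s'(7) - Δ_2) = -15.
Hence m_0 = -439/32, m_1 = 103/16, m_2 = -5/16, m_3 = -115/32.
On [5, 7], s(t) = -5 + 93/32·(t - 5) - 5/32·(t - 5)² - 35/128·(t - 5)³.
With (t - 5) = 1: s(6) = -323/128.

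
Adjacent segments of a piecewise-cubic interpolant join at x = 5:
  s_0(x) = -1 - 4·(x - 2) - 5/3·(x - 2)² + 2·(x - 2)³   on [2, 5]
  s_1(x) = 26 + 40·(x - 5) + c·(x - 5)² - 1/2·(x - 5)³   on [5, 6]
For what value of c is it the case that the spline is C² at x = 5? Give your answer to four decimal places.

s_0''(x) = -10/3 + 12·(x - 2), so s_0''(5) = 98/3. On the right, s_1''(5) = 2c, so c = 49/3.

16.3333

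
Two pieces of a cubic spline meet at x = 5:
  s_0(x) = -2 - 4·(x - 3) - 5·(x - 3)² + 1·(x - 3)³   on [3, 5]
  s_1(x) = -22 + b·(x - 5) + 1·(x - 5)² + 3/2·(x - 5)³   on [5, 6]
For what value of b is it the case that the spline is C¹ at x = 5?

s_0'(x) = -4 - 10·(x - 3) + 3·(x - 3)², so s_0'(5) = -12. On the right, s_1'(5) = b, so b = -12.

-12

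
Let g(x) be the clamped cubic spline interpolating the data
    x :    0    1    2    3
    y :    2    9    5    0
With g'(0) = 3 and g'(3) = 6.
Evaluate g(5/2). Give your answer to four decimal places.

Write σ_i for g''(x_i). With h_i = 1, 1, 1 and divided differences Δ_i = 7, -4, -5, the continuity of g' gives the tridiagonal system
  1·σ_0 + 4·σ_1 + 1·σ_2 = 6(Δ_1 - Δ_0) = -66
  1·σ_1 + 4·σ_2 + 1·σ_3 = 6(Δ_2 - Δ_1) = -6
Clamped end conditions give two more equations: 2h_0·σ_0 + h_0·σ_1 = 6(Δ_0 - g'(0)) = 24 and h_2·σ_2 + 2h_2·σ_3 = 6(g'(3) - Δ_2) = 66.
Forward elimination and back-substitution give σ_0 = 112/5, σ_1 = -104/5, σ_2 = -26/5, σ_3 = 178/5.
On [2, 3], g(x) = 5 - 46/5·(x - 2) - 13/5·(x - 2)² + 34/5·(x - 2)³.
With (x - 2) = 1/2: g(5/2) = 3/5.

0.6000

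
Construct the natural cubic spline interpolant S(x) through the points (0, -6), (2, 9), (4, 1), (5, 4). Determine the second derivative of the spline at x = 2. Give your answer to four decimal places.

Put M_i = S'' at the i-th knot. Here h = (2, 2, 1) and Δ = (15/2, -4, 3), so the interior equations h_(i-1)·M_(i-1) + 2(h_(i-1)+h_i)·M_i + h_i·M_(i+1) = 6(Δ_i − Δ_(i-1)) read
  2·M_0 + 8·M_1 + 2·M_2 = 6(Δ_1 - Δ_0) = -69
  2·M_1 + 6·M_2 + 1·M_3 = 6(Δ_2 - Δ_1) = 42
Natural end conditions: M_0 = M_3 = 0.
Hence M_0 = 0, M_1 = -249/22, M_2 = 237/22, M_3 = 0.

-11.3182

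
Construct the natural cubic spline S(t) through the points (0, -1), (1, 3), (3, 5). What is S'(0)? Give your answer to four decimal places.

4.5000

Put M_i = S'' at the i-th knot. Here h = (1, 2) and Δ = (4, 1), so the interior equations h_(i-1)·M_(i-1) + 2(h_(i-1)+h_i)·M_i + h_i·M_(i+1) = 6(Δ_i − Δ_(i-1)) read
  1·M_0 + 6·M_1 + 2·M_2 = 6(Δ_1 - Δ_0) = -18
Natural end conditions: M_0 = M_2 = 0.
Solving: M_0 = 0, M_1 = -3, M_2 = 0.
On [0, 1], S'(t) = b_0 + 2c_0·t + 3d_0·t² with b_0 = Δ_0 - h_0(2M_0 + M_1)/6 = 9/2, c_0 = M_0/2 = 0, d_0 = (M_1 - M_0)/(6h_0) = -1/2. So S'(0) = 9/2.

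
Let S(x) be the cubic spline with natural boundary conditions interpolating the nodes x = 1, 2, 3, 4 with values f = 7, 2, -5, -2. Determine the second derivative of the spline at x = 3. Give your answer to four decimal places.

Let M_i = S''(x_i). Step sizes h_i = 1, 1, 1; slopes of the chords Δ_i = (y_(i+1) - y_i)/h_i = -5, -7, 3.
  1·M_0 + 4·M_1 + 1·M_2 = 6(Δ_1 - Δ_0) = -12
  1·M_1 + 4·M_2 + 1·M_3 = 6(Δ_2 - Δ_1) = 60
Natural end conditions: M_0 = M_3 = 0.
Solving the tridiagonal system: M_0 = 0, M_1 = -36/5, M_2 = 84/5, M_3 = 0.

16.8000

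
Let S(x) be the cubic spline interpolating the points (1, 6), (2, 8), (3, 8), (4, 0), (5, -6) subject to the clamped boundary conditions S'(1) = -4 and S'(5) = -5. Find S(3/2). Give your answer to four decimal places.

6.0335

Write M_i for S''(x_i). With h_i = 1, 1, 1, 1 and divided differences Δ_i = 2, 0, -8, -6, the continuity of S' gives the tridiagonal system
  1·M_0 + 4·M_1 + 1·M_2 = 6(Δ_1 - Δ_0) = -12
  1·M_1 + 4·M_2 + 1·M_3 = 6(Δ_2 - Δ_1) = -48
  1·M_2 + 4·M_3 + 1·M_4 = 6(Δ_3 - Δ_2) = 12
Clamped end conditions give two more equations: 2h_0·M_0 + h_0·M_1 = 6(Δ_0 - S'(1)) = 36 and h_3·M_3 + 2h_3·M_4 = 6(S'(5) - Δ_3) = 6.
Forward elimination and back-substitution give M_0 = 575/28, M_1 = -71/14, M_2 = -49/4, M_3 = 85/14, M_4 = -1/28.
On [1, 2], S(x) = 6 - 4·(x - 1) + 575/56·(x - 1)² - 239/56·(x - 1)³.
With (x - 1) = 1/2: S(3/2) = 2703/448.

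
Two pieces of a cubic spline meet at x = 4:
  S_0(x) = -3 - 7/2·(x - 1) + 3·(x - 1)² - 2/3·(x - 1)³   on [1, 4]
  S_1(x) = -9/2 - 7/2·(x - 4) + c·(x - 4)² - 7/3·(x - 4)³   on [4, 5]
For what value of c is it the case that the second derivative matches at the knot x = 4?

-3

S_0''(x) = 6 - 4·(x - 1), so S_0''(4) = -6. On the right, S_1''(4) = 2c, so c = -3.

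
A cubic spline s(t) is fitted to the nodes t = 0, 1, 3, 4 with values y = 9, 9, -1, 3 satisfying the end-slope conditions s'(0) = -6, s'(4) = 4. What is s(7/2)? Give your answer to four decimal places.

0.5321

With M_i denoting the second derivative at x_i, h_i = 1, 2, 1, and Δ_i = (y_(i+1) − y_i)/h_i = 0, -5, 4:
  1·M_0 + 6·M_1 + 2·M_2 = 6(Δ_1 - Δ_0) = -30
  2·M_1 + 6·M_2 + 1·M_3 = 6(Δ_2 - Δ_1) = 54
Clamped end conditions give two more equations: 2h_0·M_0 + h_0·M_1 = 6(Δ_0 - s'(0)) = 36 and h_2·M_2 + 2h_2·M_3 = 6(s'(4) - Δ_2) = 0.
Solving the tridiagonal system: M_0 = 878/35, M_1 = -496/35, M_2 = 524/35, M_3 = -262/35.
On [3, 4], s(t) = -1 + 9/35·(t - 3) + 262/35·(t - 3)² - 131/35·(t - 3)³.
With (t - 3) = 1/2: s(7/2) = 149/280.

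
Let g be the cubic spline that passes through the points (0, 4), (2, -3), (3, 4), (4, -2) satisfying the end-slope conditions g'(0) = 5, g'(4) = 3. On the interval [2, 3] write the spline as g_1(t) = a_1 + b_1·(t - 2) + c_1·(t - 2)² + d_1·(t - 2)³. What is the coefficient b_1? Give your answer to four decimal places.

4.8182

Put M_i = g'' at the i-th knot. Here h = (2, 1, 1) and Δ = (-7/2, 7, -6), so the interior equations h_(i-1)·M_(i-1) + 2(h_(i-1)+h_i)·M_i + h_i·M_(i+1) = 6(Δ_i − Δ_(i-1)) read
  2·M_0 + 6·M_1 + 1·M_2 = 6(Δ_1 - Δ_0) = 63
  1·M_1 + 4·M_2 + 1·M_3 = 6(Δ_2 - Δ_1) = -78
Clamped end conditions give two more equations: 2h_0·M_0 + h_0·M_1 = 6(Δ_0 - g'(0)) = -51 and h_2·M_2 + 2h_2·M_3 = 6(g'(4) - Δ_2) = 54.
Solving: M_0 = -557/22, M_1 = 553/22, M_2 = -409/11, M_3 = 1003/22.
On [2, 3], with g_1(t) = a_1 + b_1·(t - 2) + c_1·(t - 2)² + d_1·(t - 2)³: c_1 = M_1/2 = 553/44, d_1 = (M_2 - M_1)/(6h_1) = -457/44, b_1 = Δ_1 - h_1(2M_1 + M_2)/6 = 53/11.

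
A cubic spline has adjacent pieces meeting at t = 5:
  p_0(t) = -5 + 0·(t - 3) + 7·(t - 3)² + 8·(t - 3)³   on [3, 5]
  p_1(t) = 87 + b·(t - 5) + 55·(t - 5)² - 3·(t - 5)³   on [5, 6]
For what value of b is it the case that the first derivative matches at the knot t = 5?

124

p_0'(t) = 0 + 14·(t - 3) + 24·(t - 3)², so p_0'(5) = 124. On the right, p_1'(5) = b, so b = 124.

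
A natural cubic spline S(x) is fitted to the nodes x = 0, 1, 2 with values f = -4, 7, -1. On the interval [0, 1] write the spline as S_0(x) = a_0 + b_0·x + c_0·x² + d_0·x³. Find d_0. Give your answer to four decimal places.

With m_i denoting the second derivative at x_i, h_i = 1, 1, and Δ_i = (y_(i+1) − y_i)/h_i = 11, -8:
  1·m_0 + 4·m_1 + 1·m_2 = 6(Δ_1 - Δ_0) = -114
Natural end conditions: m_0 = m_2 = 0.
Solving: m_0 = 0, m_1 = -57/2, m_2 = 0.
On [0, 1], with S_0(x) = a_0 + b_0·x + c_0·x² + d_0·x³: c_0 = m_0/2 = 0, d_0 = (m_1 - m_0)/(6h_0) = -19/4, b_0 = Δ_0 - h_0(2m_0 + m_1)/6 = 63/4.

-4.7500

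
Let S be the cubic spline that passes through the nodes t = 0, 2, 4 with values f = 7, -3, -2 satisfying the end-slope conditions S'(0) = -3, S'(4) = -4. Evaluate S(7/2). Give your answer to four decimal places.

-1.1836

Write M_i for S''(x_i). With h_i = 2, 2 and divided differences Δ_i = -5, 1/2, the continuity of S' gives the tridiagonal system
  2·M_0 + 8·M_1 + 2·M_2 = 6(Δ_1 - Δ_0) = 33
Clamped end conditions give two more equations: 2h_0·M_0 + h_0·M_1 = 6(Δ_0 - S'(0)) = -12 and h_1·M_1 + 2h_1·M_2 = 6(S'(4) - Δ_1) = -27.
Forward elimination and back-substitution give M_0 = -59/8, M_1 = 35/4, M_2 = -89/8.
On [2, 4], S(t) = -3 - 13/8·(t - 2) + 35/8·(t - 2)² - 53/32·(t - 2)³.
With (t - 2) = 3/2: S(7/2) = -303/256.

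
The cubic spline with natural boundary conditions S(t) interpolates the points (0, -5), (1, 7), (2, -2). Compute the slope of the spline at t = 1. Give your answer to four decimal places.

With M_i denoting the second derivative at x_i, h_i = 1, 1, and Δ_i = (y_(i+1) − y_i)/h_i = 12, -9:
  1·M_0 + 4·M_1 + 1·M_2 = 6(Δ_1 - Δ_0) = -126
Natural end conditions: M_0 = M_2 = 0.
Solving the tridiagonal system: M_0 = 0, M_1 = -63/2, M_2 = 0.
On [1, 2], S'(t) = b_1 + 2c_1·(t - 1) + 3d_1·(t - 1)² with b_1 = Δ_1 - h_1(2M_1 + M_2)/6 = 3/2, c_1 = M_1/2 = -63/4, d_1 = (M_2 - M_1)/(6h_1) = 21/4. So S'(1) = 3/2.

1.5000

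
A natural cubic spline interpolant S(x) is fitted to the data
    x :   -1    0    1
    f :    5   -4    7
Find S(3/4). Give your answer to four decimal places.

Let m_i = S''(x_i). Step sizes h_i = 1, 1; slopes of the chords Δ_i = (y_(i+1) - y_i)/h_i = -9, 11.
  1·m_0 + 4·m_1 + 1·m_2 = 6(Δ_1 - Δ_0) = 120
Natural end conditions: m_0 = m_2 = 0.
Hence m_0 = 0, m_1 = 30, m_2 = 0.
On [0, 1], S(x) = -4 + 1·x + 15·x² - 5·x³.
With x = 3/4: S(3/4) = 197/64.

3.0781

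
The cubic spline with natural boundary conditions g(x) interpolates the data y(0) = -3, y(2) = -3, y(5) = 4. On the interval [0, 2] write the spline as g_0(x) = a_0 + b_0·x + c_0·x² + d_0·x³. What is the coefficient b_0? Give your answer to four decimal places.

Let M_i = g''(x_i). Step sizes h_i = 2, 3; slopes of the chords Δ_i = (y_(i+1) - y_i)/h_i = 0, 7/3.
  2·M_0 + 10·M_1 + 3·M_2 = 6(Δ_1 - Δ_0) = 14
Natural end conditions: M_0 = M_2 = 0.
Solving: M_0 = 0, M_1 = 7/5, M_2 = 0.
On [0, 2], with g_0(x) = a_0 + b_0·x + c_0·x² + d_0·x³: c_0 = M_0/2 = 0, d_0 = (M_1 - M_0)/(6h_0) = 7/60, b_0 = Δ_0 - h_0(2M_0 + M_1)/6 = -7/15.

-0.4667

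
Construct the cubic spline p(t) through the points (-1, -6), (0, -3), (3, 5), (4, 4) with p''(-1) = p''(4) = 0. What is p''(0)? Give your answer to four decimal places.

0.9091

Write M_i for p''(x_i). With h_i = 1, 3, 1 and divided differences Δ_i = 3, 8/3, -1, the continuity of p' gives the tridiagonal system
  1·M_0 + 8·M_1 + 3·M_2 = 6(Δ_1 - Δ_0) = -2
  3·M_1 + 8·M_2 + 1·M_3 = 6(Δ_2 - Δ_1) = -22
Natural end conditions: M_0 = M_3 = 0.
Solving the tridiagonal system: M_0 = 0, M_1 = 10/11, M_2 = -34/11, M_3 = 0.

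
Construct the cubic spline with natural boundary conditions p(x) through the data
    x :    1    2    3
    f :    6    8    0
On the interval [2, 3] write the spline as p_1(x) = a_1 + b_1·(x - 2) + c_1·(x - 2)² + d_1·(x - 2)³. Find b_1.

-3

With m_i denoting the second derivative at x_i, h_i = 1, 1, and Δ_i = (y_(i+1) − y_i)/h_i = 2, -8:
  1·m_0 + 4·m_1 + 1·m_2 = 6(Δ_1 - Δ_0) = -60
Natural end conditions: m_0 = m_2 = 0.
Hence m_0 = 0, m_1 = -15, m_2 = 0.
On [2, 3], with p_1(x) = a_1 + b_1·(x - 2) + c_1·(x - 2)² + d_1·(x - 2)³: c_1 = m_1/2 = -15/2, d_1 = (m_2 - m_1)/(6h_1) = 5/2, b_1 = Δ_1 - h_1(2m_1 + m_2)/6 = -3.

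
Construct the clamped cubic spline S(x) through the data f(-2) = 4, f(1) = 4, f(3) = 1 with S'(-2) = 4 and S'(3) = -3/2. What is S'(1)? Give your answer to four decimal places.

-1.7000

Put σ_i = S'' at the i-th knot. Here h = (3, 2) and Δ = (0, -3/2), so the interior equations h_(i-1)·σ_(i-1) + 2(h_(i-1)+h_i)·σ_i + h_i·σ_(i+1) = 6(Δ_i − Δ_(i-1)) read
  3·σ_0 + 10·σ_1 + 2·σ_2 = 6(Δ_1 - Δ_0) = -9
Clamped end conditions give two more equations: 2h_0·σ_0 + h_0·σ_1 = 6(Δ_0 - S'(-2)) = -24 and h_1·σ_1 + 2h_1·σ_2 = 6(S'(3) - Δ_1) = 0.
Hence σ_0 = -21/5, σ_1 = 2/5, σ_2 = -1/5.
On [1, 3], S'(x) = b_1 + 2c_1·(x - 1) + 3d_1·(x - 1)² with b_1 = Δ_1 - h_1(2σ_1 + σ_2)/6 = -17/10, c_1 = σ_1/2 = 1/5, d_1 = (σ_2 - σ_1)/(6h_1) = -1/20. So S'(1) = -17/10.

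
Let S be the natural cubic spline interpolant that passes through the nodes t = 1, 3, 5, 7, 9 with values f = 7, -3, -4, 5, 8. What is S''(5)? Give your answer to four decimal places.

3.9643

Put σ_i = S'' at the i-th knot. Here h = (2, 2, 2, 2) and Δ = (-5, -1/2, 9/2, 3/2), so the interior equations h_(i-1)·σ_(i-1) + 2(h_(i-1)+h_i)·σ_i + h_i·σ_(i+1) = 6(Δ_i − Δ_(i-1)) read
  2·σ_0 + 8·σ_1 + 2·σ_2 = 6(Δ_1 - Δ_0) = 27
  2·σ_1 + 8·σ_2 + 2·σ_3 = 6(Δ_2 - Δ_1) = 30
  2·σ_2 + 8·σ_3 + 2·σ_4 = 6(Δ_3 - Δ_2) = -18
Natural end conditions: σ_0 = σ_4 = 0.
Solving: σ_0 = 0, σ_1 = 267/112, σ_2 = 111/28, σ_3 = -363/112, σ_4 = 0.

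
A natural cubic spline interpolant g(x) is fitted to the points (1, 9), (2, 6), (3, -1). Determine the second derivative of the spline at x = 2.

With M_i denoting the second derivative at x_i, h_i = 1, 1, and Δ_i = (y_(i+1) − y_i)/h_i = -3, -7:
  1·M_0 + 4·M_1 + 1·M_2 = 6(Δ_1 - Δ_0) = -24
Natural end conditions: M_0 = M_2 = 0.
Hence M_0 = 0, M_1 = -6, M_2 = 0.

-6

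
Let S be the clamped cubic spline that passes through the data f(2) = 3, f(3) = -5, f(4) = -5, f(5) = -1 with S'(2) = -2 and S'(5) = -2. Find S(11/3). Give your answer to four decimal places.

Put M_i = S'' at the i-th knot. Here h = (1, 1, 1) and Δ = (-8, 0, 4), so the interior equations h_(i-1)·M_(i-1) + 2(h_(i-1)+h_i)·M_i + h_i·M_(i+1) = 6(Δ_i − Δ_(i-1)) read
  1·M_0 + 4·M_1 + 1·M_2 = 6(Δ_1 - Δ_0) = 48
  1·M_1 + 4·M_2 + 1·M_3 = 6(Δ_2 - Δ_1) = 24
Clamped end conditions give two more equations: 2h_0·M_0 + h_0·M_1 = 6(Δ_0 - S'(2)) = -36 and h_2·M_2 + 2h_2·M_3 = 6(S'(5) - Δ_2) = -36.
Solving: M_0 = -132/5, M_1 = 84/5, M_2 = 36/5, M_3 = -108/5.
On [3, 4], S(x) = -5 - 34/5·(x - 3) + 42/5·(x - 3)² - 8/5·(x - 3)³.
With (x - 3) = 2/3: S(11/3) = -847/135.

-6.2741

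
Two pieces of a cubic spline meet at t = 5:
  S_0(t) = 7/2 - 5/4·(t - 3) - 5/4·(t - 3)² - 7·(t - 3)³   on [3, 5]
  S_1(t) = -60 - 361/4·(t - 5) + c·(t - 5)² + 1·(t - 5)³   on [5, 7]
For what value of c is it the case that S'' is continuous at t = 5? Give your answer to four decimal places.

S_0''(t) = -5/2 - 42·(t - 3), so S_0''(5) = -173/2. On the right, S_1''(5) = 2c, so c = -173/4.

-43.2500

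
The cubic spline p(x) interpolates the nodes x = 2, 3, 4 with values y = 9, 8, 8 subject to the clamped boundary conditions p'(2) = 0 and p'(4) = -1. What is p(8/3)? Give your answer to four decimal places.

Write σ_i for p''(x_i). With h_i = 1, 1 and divided differences Δ_i = -1, 0, the continuity of p' gives the tridiagonal system
  1·σ_0 + 4·σ_1 + 1·σ_2 = 6(Δ_1 - Δ_0) = 6
Clamped end conditions give two more equations: 2h_0·σ_0 + h_0·σ_1 = 6(Δ_0 - p'(2)) = -6 and h_1·σ_1 + 2h_1·σ_2 = 6(p'(4) - Δ_1) = -6.
Hence σ_0 = -5, σ_1 = 4, σ_2 = -5.
On [2, 3], p(x) = 9 + 0·(x - 2) - 5/2·(x - 2)² + 3/2·(x - 2)³.
With (x - 2) = 2/3: p(8/3) = 25/3.

8.3333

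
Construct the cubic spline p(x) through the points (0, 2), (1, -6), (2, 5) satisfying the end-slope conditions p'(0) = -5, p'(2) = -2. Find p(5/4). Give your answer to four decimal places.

-3.6250

Let M_i = p''(x_i). Step sizes h_i = 1, 1; slopes of the chords Δ_i = (y_(i+1) - y_i)/h_i = -8, 11.
  1·M_0 + 4·M_1 + 1·M_2 = 6(Δ_1 - Δ_0) = 114
Clamped end conditions give two more equations: 2h_0·M_0 + h_0·M_1 = 6(Δ_0 - p'(0)) = -18 and h_1·M_1 + 2h_1·M_2 = 6(p'(2) - Δ_1) = -78.
Solving: M_0 = -36, M_1 = 54, M_2 = -66.
On [1, 2], p(x) = -6 + 4·(x - 1) + 27·(x - 1)² - 20·(x - 1)³.
With (x - 1) = 1/4: p(5/4) = -29/8.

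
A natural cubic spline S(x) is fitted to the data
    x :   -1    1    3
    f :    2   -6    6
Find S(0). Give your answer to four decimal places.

Put σ_i = S'' at the i-th knot. Here h = (2, 2) and Δ = (-4, 6), so the interior equations h_(i-1)·σ_(i-1) + 2(h_(i-1)+h_i)·σ_i + h_i·σ_(i+1) = 6(Δ_i − Δ_(i-1)) read
  2·σ_0 + 8·σ_1 + 2·σ_2 = 6(Δ_1 - Δ_0) = 60
Natural end conditions: σ_0 = σ_2 = 0.
Solving the tridiagonal system: σ_0 = 0, σ_1 = 15/2, σ_2 = 0.
On [-1, 1], S(x) = 2 - 13/2·(x + 1) + 0·(x + 1)² + 5/8·(x + 1)³.
With (x + 1) = 1: S(0) = -31/8.

-3.8750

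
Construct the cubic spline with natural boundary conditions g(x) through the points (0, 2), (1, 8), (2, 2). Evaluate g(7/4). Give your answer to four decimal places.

Put M_i = g'' at the i-th knot. Here h = (1, 1) and Δ = (6, -6), so the interior equations h_(i-1)·M_(i-1) + 2(h_(i-1)+h_i)·M_i + h_i·M_(i+1) = 6(Δ_i − Δ_(i-1)) read
  1·M_0 + 4·M_1 + 1·M_2 = 6(Δ_1 - Δ_0) = -72
Natural end conditions: M_0 = M_2 = 0.
Forward elimination and back-substitution give M_0 = 0, M_1 = -18, M_2 = 0.
On [1, 2], g(x) = 8 + 0·(x - 1) - 9·(x - 1)² + 3·(x - 1)³.
With (x - 1) = 3/4: g(7/4) = 269/64.

4.2031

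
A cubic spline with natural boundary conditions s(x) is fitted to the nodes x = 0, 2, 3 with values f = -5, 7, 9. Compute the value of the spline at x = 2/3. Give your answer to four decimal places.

With M_i denoting the second derivative at x_i, h_i = 2, 1, and Δ_i = (y_(i+1) − y_i)/h_i = 6, 2:
  2·M_0 + 6·M_1 + 1·M_2 = 6(Δ_1 - Δ_0) = -24
Natural end conditions: M_0 = M_2 = 0.
Solving: M_0 = 0, M_1 = -4, M_2 = 0.
On [0, 2], s(x) = -5 + 22/3·x + 0·x² - 1/3·x³.
With x = 2/3: s(2/3) = -17/81.

-0.2099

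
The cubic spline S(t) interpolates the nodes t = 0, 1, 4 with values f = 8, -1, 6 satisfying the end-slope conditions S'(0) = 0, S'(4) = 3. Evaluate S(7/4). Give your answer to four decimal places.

-4.3887

Let M_i = S''(x_i). Step sizes h_i = 1, 3; slopes of the chords Δ_i = (y_(i+1) - y_i)/h_i = -9, 7/3.
  1·M_0 + 8·M_1 + 3·M_2 = 6(Δ_1 - Δ_0) = 68
Clamped end conditions give two more equations: 2h_0·M_0 + h_0·M_1 = 6(Δ_0 - S'(0)) = -54 and h_1·M_1 + 2h_1·M_2 = 6(S'(4) - Δ_1) = 4.
Hence M_0 = -139/4, M_1 = 31/2, M_2 = -85/12.
On [1, 4], S(t) = -1 - 77/8·(t - 1) + 31/4·(t - 1)² - 271/216·(t - 1)³.
With (t - 1) = 3/4: S(7/4) = -2247/512.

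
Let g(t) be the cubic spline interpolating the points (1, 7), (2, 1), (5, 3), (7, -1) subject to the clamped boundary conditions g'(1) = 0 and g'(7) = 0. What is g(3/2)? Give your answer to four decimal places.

Let m_i = g''(x_i). Step sizes h_i = 1, 3, 2; slopes of the chords Δ_i = (y_(i+1) - y_i)/h_i = -6, 2/3, -2.
  1·m_0 + 8·m_1 + 3·m_2 = 6(Δ_1 - Δ_0) = 40
  3·m_1 + 10·m_2 + 2·m_3 = 6(Δ_2 - Δ_1) = -16
Clamped end conditions give two more equations: 2h_0·m_0 + h_0·m_1 = 6(Δ_0 - g'(1)) = -36 and h_2·m_2 + 2h_2·m_3 = 6(g'(7) - Δ_2) = 12.
Solving: m_0 = -898/39, m_1 = 392/39, m_2 = -226/39, m_3 = 230/39.
On [1, 2], g(t) = 7 + 0·(t - 1) - 449/39·(t - 1)² + 215/39·(t - 1)³.
With (t - 1) = 1/2: g(3/2) = 1501/312.

4.8109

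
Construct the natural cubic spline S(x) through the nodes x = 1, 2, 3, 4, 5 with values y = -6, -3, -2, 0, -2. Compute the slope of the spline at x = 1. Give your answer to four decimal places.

Put m_i = S'' at the i-th knot. Here h = (1, 1, 1, 1) and Δ = (3, 1, 2, -2), so the interior equations h_(i-1)·m_(i-1) + 2(h_(i-1)+h_i)·m_i + h_i·m_(i+1) = 6(Δ_i − Δ_(i-1)) read
  1·m_0 + 4·m_1 + 1·m_2 = 6(Δ_1 - Δ_0) = -12
  1·m_1 + 4·m_2 + 1·m_3 = 6(Δ_2 - Δ_1) = 6
  1·m_2 + 4·m_3 + 1·m_4 = 6(Δ_3 - Δ_2) = -24
Natural end conditions: m_0 = m_4 = 0.
Forward elimination and back-substitution give m_0 = 0, m_1 = -57/14, m_2 = 30/7, m_3 = -99/14, m_4 = 0.
On [1, 2], S'(x) = b_0 + 2c_0·(x - 1) + 3d_0·(x - 1)² with b_0 = Δ_0 - h_0(2m_0 + m_1)/6 = 103/28, c_0 = m_0/2 = 0, d_0 = (m_1 - m_0)/(6h_0) = -19/28. So S'(1) = 103/28.

3.6786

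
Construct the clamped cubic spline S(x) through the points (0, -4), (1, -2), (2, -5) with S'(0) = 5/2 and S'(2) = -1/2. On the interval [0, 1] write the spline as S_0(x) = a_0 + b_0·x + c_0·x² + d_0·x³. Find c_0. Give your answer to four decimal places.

2.2500

Write M_i for S''(x_i). With h_i = 1, 1 and divided differences Δ_i = 2, -3, the continuity of S' gives the tridiagonal system
  1·M_0 + 4·M_1 + 1·M_2 = 6(Δ_1 - Δ_0) = -30
Clamped end conditions give two more equations: 2h_0·M_0 + h_0·M_1 = 6(Δ_0 - S'(0)) = -3 and h_1·M_1 + 2h_1·M_2 = 6(S'(2) - Δ_1) = 15.
Solving: M_0 = 9/2, M_1 = -12, M_2 = 27/2.
On [0, 1], with S_0(x) = a_0 + b_0·x + c_0·x² + d_0·x³: c_0 = M_0/2 = 9/4, d_0 = (M_1 - M_0)/(6h_0) = -11/4, b_0 = Δ_0 - h_0(2M_0 + M_1)/6 = 5/2.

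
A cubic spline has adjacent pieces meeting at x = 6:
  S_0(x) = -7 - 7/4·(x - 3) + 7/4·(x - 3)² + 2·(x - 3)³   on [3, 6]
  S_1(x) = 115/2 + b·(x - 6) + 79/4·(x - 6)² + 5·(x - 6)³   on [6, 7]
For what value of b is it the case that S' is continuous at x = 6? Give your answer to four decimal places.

S_0'(x) = -7/4 + 7/2·(x - 3) + 6·(x - 3)², so S_0'(6) = 251/4. On the right, S_1'(6) = b, so b = 251/4.

62.7500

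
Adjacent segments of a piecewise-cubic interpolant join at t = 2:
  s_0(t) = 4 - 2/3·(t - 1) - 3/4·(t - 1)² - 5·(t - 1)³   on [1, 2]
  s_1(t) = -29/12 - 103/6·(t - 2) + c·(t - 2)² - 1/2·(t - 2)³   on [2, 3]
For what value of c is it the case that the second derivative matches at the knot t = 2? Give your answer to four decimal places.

s_0''(t) = -3/2 - 30·(t - 1), so s_0''(2) = -63/2. On the right, s_1''(2) = 2c, so c = -63/4.

-15.7500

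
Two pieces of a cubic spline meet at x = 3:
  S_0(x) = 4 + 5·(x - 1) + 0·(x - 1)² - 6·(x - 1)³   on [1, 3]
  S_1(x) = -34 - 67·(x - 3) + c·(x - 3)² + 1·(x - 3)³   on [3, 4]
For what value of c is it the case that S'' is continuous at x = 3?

S_0''(x) = 0 - 36·(x - 1), so S_0''(3) = -72. On the right, S_1''(3) = 2c, so c = -36.

-36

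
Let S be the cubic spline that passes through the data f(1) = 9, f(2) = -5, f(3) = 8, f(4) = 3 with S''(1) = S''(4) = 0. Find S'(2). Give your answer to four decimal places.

Put M_i = S'' at the i-th knot. Here h = (1, 1, 1) and Δ = (-14, 13, -5), so the interior equations h_(i-1)·M_(i-1) + 2(h_(i-1)+h_i)·M_i + h_i·M_(i+1) = 6(Δ_i − Δ_(i-1)) read
  1·M_0 + 4·M_1 + 1·M_2 = 6(Δ_1 - Δ_0) = 162
  1·M_1 + 4·M_2 + 1·M_3 = 6(Δ_2 - Δ_1) = -108
Natural end conditions: M_0 = M_3 = 0.
Solving the tridiagonal system: M_0 = 0, M_1 = 252/5, M_2 = -198/5, M_3 = 0.
On [2, 3], S'(x) = b_1 + 2c_1·(x - 2) + 3d_1·(x - 2)² with b_1 = Δ_1 - h_1(2M_1 + M_2)/6 = 14/5, c_1 = M_1/2 = 126/5, d_1 = (M_2 - M_1)/(6h_1) = -15. So S'(2) = 14/5.

2.8000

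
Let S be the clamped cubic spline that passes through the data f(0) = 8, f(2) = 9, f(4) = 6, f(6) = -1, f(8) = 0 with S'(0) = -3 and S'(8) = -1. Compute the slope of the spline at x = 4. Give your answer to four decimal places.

Write σ_i for S''(x_i). With h_i = 2, 2, 2, 2 and divided differences Δ_i = 1/2, -3/2, -7/2, 1/2, the continuity of S' gives the tridiagonal system
  2·σ_0 + 8·σ_1 + 2·σ_2 = 6(Δ_1 - Δ_0) = -12
  2·σ_1 + 8·σ_2 + 2·σ_3 = 6(Δ_2 - Δ_1) = -12
  2·σ_2 + 8·σ_3 + 2·σ_4 = 6(Δ_3 - Δ_2) = 24
Clamped end conditions give two more equations: 2h_0·σ_0 + h_0·σ_1 = 6(Δ_0 - S'(0)) = 21 and h_3·σ_3 + 2h_3·σ_4 = 6(S'(8) - Δ_3) = -9.
Solving: σ_0 = 46/7, σ_1 = -37/14, σ_2 = -2, σ_3 = 65/14, σ_4 = -32/7.
On [4, 6], S'(x) = b_2 + 2c_2·(x - 4) + 3d_2·(x - 4)² with b_2 = Δ_2 - h_2(2σ_2 + σ_3)/6 = -26/7, c_2 = σ_2/2 = -1, d_2 = (σ_3 - σ_2)/(6h_2) = 31/56. So S'(4) = -26/7.

-3.7143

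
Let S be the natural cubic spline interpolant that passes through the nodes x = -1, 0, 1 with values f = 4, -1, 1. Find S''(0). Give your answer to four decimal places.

With σ_i denoting the second derivative at x_i, h_i = 1, 1, and Δ_i = (y_(i+1) − y_i)/h_i = -5, 2:
  1·σ_0 + 4·σ_1 + 1·σ_2 = 6(Δ_1 - Δ_0) = 42
Natural end conditions: σ_0 = σ_2 = 0.
Solving the tridiagonal system: σ_0 = 0, σ_1 = 21/2, σ_2 = 0.

10.5000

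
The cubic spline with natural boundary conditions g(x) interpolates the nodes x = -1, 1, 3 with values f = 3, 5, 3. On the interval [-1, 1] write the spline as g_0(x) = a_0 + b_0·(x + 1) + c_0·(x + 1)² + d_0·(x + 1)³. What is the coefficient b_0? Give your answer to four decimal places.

1.5000

Put M_i = g'' at the i-th knot. Here h = (2, 2) and Δ = (1, -1), so the interior equations h_(i-1)·M_(i-1) + 2(h_(i-1)+h_i)·M_i + h_i·M_(i+1) = 6(Δ_i − Δ_(i-1)) read
  2·M_0 + 8·M_1 + 2·M_2 = 6(Δ_1 - Δ_0) = -12
Natural end conditions: M_0 = M_2 = 0.
Solving the tridiagonal system: M_0 = 0, M_1 = -3/2, M_2 = 0.
On [-1, 1], with g_0(x) = a_0 + b_0·(x + 1) + c_0·(x + 1)² + d_0·(x + 1)³: c_0 = M_0/2 = 0, d_0 = (M_1 - M_0)/(6h_0) = -1/8, b_0 = Δ_0 - h_0(2M_0 + M_1)/6 = 3/2.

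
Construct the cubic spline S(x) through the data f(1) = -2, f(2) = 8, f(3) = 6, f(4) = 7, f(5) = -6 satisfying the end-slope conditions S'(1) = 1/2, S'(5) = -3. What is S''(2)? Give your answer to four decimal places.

Put M_i = S'' at the i-th knot. Here h = (1, 1, 1, 1) and Δ = (10, -2, 1, -13), so the interior equations h_(i-1)·M_(i-1) + 2(h_(i-1)+h_i)·M_i + h_i·M_(i+1) = 6(Δ_i − Δ_(i-1)) read
  1·M_0 + 4·M_1 + 1·M_2 = 6(Δ_1 - Δ_0) = -72
  1·M_1 + 4·M_2 + 1·M_3 = 6(Δ_2 - Δ_1) = 18
  1·M_2 + 4·M_3 + 1·M_4 = 6(Δ_3 - Δ_2) = -84
Clamped end conditions give two more equations: 2h_0·M_0 + h_0·M_1 = 6(Δ_0 - S'(1)) = 57 and h_3·M_3 + 2h_3·M_4 = 6(S'(5) - Δ_3) = 60.
Hence M_0 = 2585/56, M_1 = -989/28, M_2 = 185/8, M_3 = -1097/28, M_4 = 2777/56.

-35.3214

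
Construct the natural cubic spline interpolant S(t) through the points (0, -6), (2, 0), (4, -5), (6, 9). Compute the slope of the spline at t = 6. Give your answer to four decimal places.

9.9000

Write M_i for S''(x_i). With h_i = 2, 2, 2 and divided differences Δ_i = 3, -5/2, 7, the continuity of S' gives the tridiagonal system
  2·M_0 + 8·M_1 + 2·M_2 = 6(Δ_1 - Δ_0) = -33
  2·M_1 + 8·M_2 + 2·M_3 = 6(Δ_2 - Δ_1) = 57
Natural end conditions: M_0 = M_3 = 0.
Forward elimination and back-substitution give M_0 = 0, M_1 = -63/10, M_2 = 87/10, M_3 = 0.
On [4, 6], S'(t) = b_2 + 2c_2·(t - 4) + 3d_2·(t - 4)² with b_2 = Δ_2 - h_2(2M_2 + M_3)/6 = 6/5, c_2 = M_2/2 = 87/20, d_2 = (M_3 - M_2)/(6h_2) = -29/40. So S'(6) = 99/10.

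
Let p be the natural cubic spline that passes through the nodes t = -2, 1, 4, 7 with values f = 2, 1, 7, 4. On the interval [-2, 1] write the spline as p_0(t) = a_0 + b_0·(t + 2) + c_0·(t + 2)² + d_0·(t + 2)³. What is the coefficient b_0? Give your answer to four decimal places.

-1.1556

Put M_i = p'' at the i-th knot. Here h = (3, 3, 3) and Δ = (-1/3, 2, -1), so the interior equations h_(i-1)·M_(i-1) + 2(h_(i-1)+h_i)·M_i + h_i·M_(i+1) = 6(Δ_i − Δ_(i-1)) read
  3·M_0 + 12·M_1 + 3·M_2 = 6(Δ_1 - Δ_0) = 14
  3·M_1 + 12·M_2 + 3·M_3 = 6(Δ_2 - Δ_1) = -18
Natural end conditions: M_0 = M_3 = 0.
Hence M_0 = 0, M_1 = 74/45, M_2 = -86/45, M_3 = 0.
On [-2, 1], with p_0(t) = a_0 + b_0·(t + 2) + c_0·(t + 2)² + d_0·(t + 2)³: c_0 = M_0/2 = 0, d_0 = (M_1 - M_0)/(6h_0) = 37/405, b_0 = Δ_0 - h_0(2M_0 + M_1)/6 = -52/45.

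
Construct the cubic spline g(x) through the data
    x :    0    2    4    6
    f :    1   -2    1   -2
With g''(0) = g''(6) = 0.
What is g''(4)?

Put m_i = g'' at the i-th knot. Here h = (2, 2, 2) and Δ = (-3/2, 3/2, -3/2), so the interior equations h_(i-1)·m_(i-1) + 2(h_(i-1)+h_i)·m_i + h_i·m_(i+1) = 6(Δ_i − Δ_(i-1)) read
  2·m_0 + 8·m_1 + 2·m_2 = 6(Δ_1 - Δ_0) = 18
  2·m_1 + 8·m_2 + 2·m_3 = 6(Δ_2 - Δ_1) = -18
Natural end conditions: m_0 = m_3 = 0.
Hence m_0 = 0, m_1 = 3, m_2 = -3, m_3 = 0.

-3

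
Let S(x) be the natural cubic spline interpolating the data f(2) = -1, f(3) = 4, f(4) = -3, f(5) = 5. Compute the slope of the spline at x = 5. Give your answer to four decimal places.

12.8000

Write M_i for S''(x_i). With h_i = 1, 1, 1 and divided differences Δ_i = 5, -7, 8, the continuity of S' gives the tridiagonal system
  1·M_0 + 4·M_1 + 1·M_2 = 6(Δ_1 - Δ_0) = -72
  1·M_1 + 4·M_2 + 1·M_3 = 6(Δ_2 - Δ_1) = 90
Natural end conditions: M_0 = M_3 = 0.
Solving: M_0 = 0, M_1 = -126/5, M_2 = 144/5, M_3 = 0.
On [4, 5], S'(x) = b_2 + 2c_2·(x - 4) + 3d_2·(x - 4)² with b_2 = Δ_2 - h_2(2M_2 + M_3)/6 = -8/5, c_2 = M_2/2 = 72/5, d_2 = (M_3 - M_2)/(6h_2) = -24/5. So S'(5) = 64/5.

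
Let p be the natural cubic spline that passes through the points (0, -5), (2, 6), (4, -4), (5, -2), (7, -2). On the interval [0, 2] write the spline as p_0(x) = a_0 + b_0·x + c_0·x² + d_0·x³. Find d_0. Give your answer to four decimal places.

With M_i denoting the second derivative at x_i, h_i = 2, 2, 1, 2, and Δ_i = (y_(i+1) − y_i)/h_i = 11/2, -5, 2, 0:
  2·M_0 + 8·M_1 + 2·M_2 = 6(Δ_1 - Δ_0) = -63
  2·M_1 + 6·M_2 + 1·M_3 = 6(Δ_2 - Δ_1) = 42
  1·M_2 + 6·M_3 + 2·M_4 = 6(Δ_3 - Δ_2) = -12
Natural end conditions: M_0 = M_4 = 0.
Forward elimination and back-substitution give M_0 = 0, M_1 = -2733/256, M_2 = 717/64, M_3 = -495/128, M_4 = 0.
On [0, 2], with p_0(x) = a_0 + b_0·x + c_0·x² + d_0·x³: c_0 = M_0/2 = 0, d_0 = (M_1 - M_0)/(6h_0) = -911/1024, b_0 = Δ_0 - h_0(2M_0 + M_1)/6 = 2319/256.

-0.8896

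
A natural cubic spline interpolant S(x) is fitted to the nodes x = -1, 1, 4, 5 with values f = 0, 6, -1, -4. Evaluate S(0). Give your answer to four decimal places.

3.8592

With M_i denoting the second derivative at x_i, h_i = 2, 3, 1, and Δ_i = (y_(i+1) − y_i)/h_i = 3, -7/3, -3:
  2·M_0 + 10·M_1 + 3·M_2 = 6(Δ_1 - Δ_0) = -32
  3·M_1 + 8·M_2 + 1·M_3 = 6(Δ_2 - Δ_1) = -4
Natural end conditions: M_0 = M_3 = 0.
Solving: M_0 = 0, M_1 = -244/71, M_2 = 56/71, M_3 = 0.
On [-1, 1], S(x) = 0 + 883/213·(x + 1) + 0·(x + 1)² - 61/213·(x + 1)³.
With (x + 1) = 1: S(0) = 274/71.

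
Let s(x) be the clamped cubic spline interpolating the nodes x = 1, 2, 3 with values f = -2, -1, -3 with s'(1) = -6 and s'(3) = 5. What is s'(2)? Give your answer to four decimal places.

Put m_i = s'' at the i-th knot. Here h = (1, 1) and Δ = (1, -2), so the interior equations h_(i-1)·m_(i-1) + 2(h_(i-1)+h_i)·m_i + h_i·m_(i+1) = 6(Δ_i − Δ_(i-1)) read
  1·m_0 + 4·m_1 + 1·m_2 = 6(Δ_1 - Δ_0) = -18
Clamped end conditions give two more equations: 2h_0·m_0 + h_0·m_1 = 6(Δ_0 - s'(1)) = 42 and h_1·m_1 + 2h_1·m_2 = 6(s'(3) - Δ_1) = 42.
Solving: m_0 = 31, m_1 = -20, m_2 = 31.
On [2, 3], s'(x) = b_1 + 2c_1·(x - 2) + 3d_1·(x - 2)² with b_1 = Δ_1 - h_1(2m_1 + m_2)/6 = -1/2, c_1 = m_1/2 = -10, d_1 = (m_2 - m_1)/(6h_1) = 17/2. So s'(2) = -1/2.

-0.5000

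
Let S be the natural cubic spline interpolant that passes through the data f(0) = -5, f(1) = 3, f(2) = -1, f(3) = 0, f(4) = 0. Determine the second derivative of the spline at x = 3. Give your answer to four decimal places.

With M_i denoting the second derivative at x_i, h_i = 1, 1, 1, 1, and Δ_i = (y_(i+1) − y_i)/h_i = 8, -4, 1, 0:
  1·M_0 + 4·M_1 + 1·M_2 = 6(Δ_1 - Δ_0) = -72
  1·M_1 + 4·M_2 + 1·M_3 = 6(Δ_2 - Δ_1) = 30
  1·M_2 + 4·M_3 + 1·M_4 = 6(Δ_3 - Δ_2) = -6
Natural end conditions: M_0 = M_4 = 0.
Solving the tridiagonal system: M_0 = 0, M_1 = -603/28, M_2 = 99/7, M_3 = -141/28, M_4 = 0.

-5.0357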